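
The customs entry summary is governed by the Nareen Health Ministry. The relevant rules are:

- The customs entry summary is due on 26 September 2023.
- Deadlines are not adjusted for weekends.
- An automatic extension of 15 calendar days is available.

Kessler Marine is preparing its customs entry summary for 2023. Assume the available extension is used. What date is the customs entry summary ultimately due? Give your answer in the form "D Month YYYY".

Start from the fixed due date, 26 September 2023.
26 September 2023 falls on a Tuesday. The rules make no weekend/holiday allowance, so it remains 26 September 2023.
Applying the 15-calendar-day extension: 26 September 2023 + 15 days = 11 October 2023.
11 October 2023 is a Wednesday; no weekend or holiday adjustment applies.
So the filing is due 11 October 2023.

11 October 2023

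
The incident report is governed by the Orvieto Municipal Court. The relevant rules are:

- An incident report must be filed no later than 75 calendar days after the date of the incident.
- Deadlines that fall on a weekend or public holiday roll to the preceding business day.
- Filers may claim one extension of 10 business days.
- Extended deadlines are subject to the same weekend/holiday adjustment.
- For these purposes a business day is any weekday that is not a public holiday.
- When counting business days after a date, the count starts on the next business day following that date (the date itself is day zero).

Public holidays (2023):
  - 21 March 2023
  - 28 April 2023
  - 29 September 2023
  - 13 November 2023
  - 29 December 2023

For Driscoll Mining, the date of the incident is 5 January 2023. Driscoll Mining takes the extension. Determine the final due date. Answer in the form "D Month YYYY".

Trigger date 5 January 2023 + 75 calendar days = 21 March 2023.
21 March 2023 falls on a listed holiday. Rolling to the preceding business day gives 20 March 2023, a Monday.
Counting 10 further business days from 20 March 2023 reaches 4 April 2023.
4 April 2023 (Tuesday) is already a business day.
The final due date is 4 April 2023.

4 April 2023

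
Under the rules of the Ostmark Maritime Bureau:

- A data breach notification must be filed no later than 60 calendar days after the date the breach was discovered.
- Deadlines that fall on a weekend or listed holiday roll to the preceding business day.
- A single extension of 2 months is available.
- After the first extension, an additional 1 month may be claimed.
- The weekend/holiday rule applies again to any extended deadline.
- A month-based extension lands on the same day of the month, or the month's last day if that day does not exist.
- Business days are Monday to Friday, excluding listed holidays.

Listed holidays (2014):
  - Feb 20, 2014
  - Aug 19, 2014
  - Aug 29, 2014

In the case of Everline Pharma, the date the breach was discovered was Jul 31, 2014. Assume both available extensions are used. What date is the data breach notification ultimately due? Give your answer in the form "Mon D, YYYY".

Dec 26, 2014

Trigger date Jul 31, 2014 + 60 calendar days = Sep 29, 2014.
Since Sep 29, 2014 is a Monday and not a holiday, the date is unchanged.
The 2 months extension carries Sep 29, 2014 to Nov 29, 2014.
Nov 29, 2014 is a Saturday, so it moves to the preceding business day, Nov 28, 2014 (Friday).
The 1 month extension carries Nov 28, 2014 to Dec 28, 2014.
Dec 28, 2014 is a Sunday, so it moves to the preceding business day, Dec 26, 2014 (Friday).
So the filing is due Dec 26, 2014.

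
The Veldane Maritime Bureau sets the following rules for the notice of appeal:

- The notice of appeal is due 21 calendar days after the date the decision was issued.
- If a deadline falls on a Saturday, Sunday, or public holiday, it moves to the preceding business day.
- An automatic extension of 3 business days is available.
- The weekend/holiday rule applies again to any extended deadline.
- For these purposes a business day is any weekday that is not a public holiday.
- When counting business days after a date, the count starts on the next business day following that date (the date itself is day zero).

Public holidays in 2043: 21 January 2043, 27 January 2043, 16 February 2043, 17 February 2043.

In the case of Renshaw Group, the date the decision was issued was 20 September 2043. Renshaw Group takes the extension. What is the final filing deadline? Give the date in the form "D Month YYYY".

21 calendar days after 20 September 2043 is 11 October 2043.
Because 11 October 2043 is a Sunday, the deadline becomes 9 October 2043 (Friday).
Counting 3 further business days from 9 October 2043 reaches 14 October 2043.
14 October 2043 falls on a Wednesday, which is a business day, so no adjustment is needed.
The final due date is 14 October 2043.

14 October 2043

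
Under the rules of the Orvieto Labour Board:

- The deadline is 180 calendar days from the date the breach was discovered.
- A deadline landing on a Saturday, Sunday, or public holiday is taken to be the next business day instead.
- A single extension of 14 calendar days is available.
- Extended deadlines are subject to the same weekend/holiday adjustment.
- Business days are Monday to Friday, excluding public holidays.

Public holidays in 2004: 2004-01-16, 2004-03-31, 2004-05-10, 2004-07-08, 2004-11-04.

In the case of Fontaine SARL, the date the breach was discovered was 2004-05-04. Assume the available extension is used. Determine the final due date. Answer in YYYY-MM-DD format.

2004-11-15

Adding 180 calendar days to 2004-05-04 gives 2004-10-31.
2004-10-31 is a Sunday, so it moves to the next business day, 2004-11-01 (Monday).
Applying the 14-calendar-day extension: 2004-11-01 + 14 days = 2004-11-15.
Since 2004-11-15 is a Monday and not a holiday, the date is unchanged.
The final due date is 2004-11-15.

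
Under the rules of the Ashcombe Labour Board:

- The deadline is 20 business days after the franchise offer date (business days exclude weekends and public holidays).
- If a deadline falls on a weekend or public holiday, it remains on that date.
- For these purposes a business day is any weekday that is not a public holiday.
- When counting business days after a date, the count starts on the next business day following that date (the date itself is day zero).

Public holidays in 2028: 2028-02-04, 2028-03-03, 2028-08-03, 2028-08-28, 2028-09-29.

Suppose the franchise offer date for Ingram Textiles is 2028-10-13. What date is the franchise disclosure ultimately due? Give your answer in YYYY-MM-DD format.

20 business days after 2028-10-13, excluding weekends and holidays, is 2028-11-10.
2028-11-10 falls on a Friday. The rules make no weekend/holiday allowance, so it remains 2028-11-10.
The final due date is 2028-11-10.

2028-11-10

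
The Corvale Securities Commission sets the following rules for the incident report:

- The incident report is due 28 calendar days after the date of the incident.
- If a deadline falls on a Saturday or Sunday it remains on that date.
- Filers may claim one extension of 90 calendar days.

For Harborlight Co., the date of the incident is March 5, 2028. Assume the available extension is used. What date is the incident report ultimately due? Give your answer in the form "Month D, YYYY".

28 calendar days after March 5, 2028 is April 2, 2028.
No adjustment is made for weekends or holidays, so April 2, 2028 stands.
Applying the 90-calendar-day extension: April 2, 2028 + 90 days = July 1, 2028.
No adjustment is made for weekends or holidays, so July 1, 2028 stands.
So the filing is due July 1, 2028.

July 1, 2028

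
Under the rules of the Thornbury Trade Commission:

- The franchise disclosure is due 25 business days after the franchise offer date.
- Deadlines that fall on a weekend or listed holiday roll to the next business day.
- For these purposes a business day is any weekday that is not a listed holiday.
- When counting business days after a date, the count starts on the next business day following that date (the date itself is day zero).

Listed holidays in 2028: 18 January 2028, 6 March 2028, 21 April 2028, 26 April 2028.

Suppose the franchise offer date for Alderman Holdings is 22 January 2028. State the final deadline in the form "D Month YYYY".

25 February 2028

Counting 25 business days after 22 January 2028 (skipping weekends and listed holidays) reaches 25 February 2028.
Since 25 February 2028 is a Friday and not a holiday, the date is unchanged.
The final due date is 25 February 2028.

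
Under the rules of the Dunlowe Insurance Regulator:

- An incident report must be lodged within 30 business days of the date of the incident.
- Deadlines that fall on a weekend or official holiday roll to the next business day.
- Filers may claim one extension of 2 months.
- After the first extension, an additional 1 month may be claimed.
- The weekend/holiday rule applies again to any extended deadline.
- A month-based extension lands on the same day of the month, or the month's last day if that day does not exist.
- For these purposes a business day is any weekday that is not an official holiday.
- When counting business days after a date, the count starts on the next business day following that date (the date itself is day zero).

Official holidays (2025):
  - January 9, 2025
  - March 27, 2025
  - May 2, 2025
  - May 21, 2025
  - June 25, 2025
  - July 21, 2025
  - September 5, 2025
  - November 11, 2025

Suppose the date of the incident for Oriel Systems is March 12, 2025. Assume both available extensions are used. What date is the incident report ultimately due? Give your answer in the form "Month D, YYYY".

Counting 30 business days after March 12, 2025 (skipping weekends and listed holidays) reaches April 24, 2025.
April 24, 2025 falls on a Thursday, which is a business day, so no adjustment is needed.
Add 2 months to April 24, 2025: June 24, 2025.
June 24, 2025 (Tuesday) is already a business day.
Add 1 month to June 24, 2025: July 24, 2025.
July 24, 2025 falls on a Thursday, which is a business day, so no adjustment is needed.
Deadline: July 24, 2025.

July 24, 2025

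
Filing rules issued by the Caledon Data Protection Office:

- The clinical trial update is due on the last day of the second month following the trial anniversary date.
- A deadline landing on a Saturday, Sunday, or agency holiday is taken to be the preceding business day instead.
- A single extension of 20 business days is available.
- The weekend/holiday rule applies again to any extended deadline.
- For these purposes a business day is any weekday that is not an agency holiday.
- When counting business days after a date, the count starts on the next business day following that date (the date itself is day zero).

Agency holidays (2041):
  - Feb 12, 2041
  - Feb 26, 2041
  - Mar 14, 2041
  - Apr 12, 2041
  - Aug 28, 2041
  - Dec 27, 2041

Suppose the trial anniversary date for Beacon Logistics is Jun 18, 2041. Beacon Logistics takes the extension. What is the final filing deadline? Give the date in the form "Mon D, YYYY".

2 months after Jun 18, 2041 falls in August 2041; the last day of that month is Aug 31, 2041.
Aug 31, 2041 falls on a Saturday. Rolling to the preceding business day gives Aug 30, 2041, a Friday.
Applying the 20-business-day extension: 20 business days after Aug 30, 2041 is Sep 27, 2041.
Sep 27, 2041 (Friday) is already a business day.
Final deadline: Sep 27, 2041.

Sep 27, 2041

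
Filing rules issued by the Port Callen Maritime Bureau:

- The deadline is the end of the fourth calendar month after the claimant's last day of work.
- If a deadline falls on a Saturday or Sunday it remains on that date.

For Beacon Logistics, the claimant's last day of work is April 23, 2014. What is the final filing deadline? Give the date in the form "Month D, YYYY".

The fourth month after April 23, 2014 is August 2014, whose last day is August 31, 2014.
August 31, 2014 falls on a Sunday. The rules make no weekend/holiday allowance, so it remains August 31, 2014.
So the filing is due August 31, 2014.

August 31, 2014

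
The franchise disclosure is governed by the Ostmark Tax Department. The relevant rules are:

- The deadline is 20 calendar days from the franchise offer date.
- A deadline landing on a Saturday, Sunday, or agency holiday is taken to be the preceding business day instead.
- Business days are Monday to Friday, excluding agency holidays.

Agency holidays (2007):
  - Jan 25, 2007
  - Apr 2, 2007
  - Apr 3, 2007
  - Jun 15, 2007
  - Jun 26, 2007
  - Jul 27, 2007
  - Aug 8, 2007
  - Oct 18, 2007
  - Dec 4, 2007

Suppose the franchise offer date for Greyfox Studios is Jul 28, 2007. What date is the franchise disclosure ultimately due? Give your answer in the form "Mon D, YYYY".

20 calendar days after Jul 28, 2007 is Aug 17, 2007.
Aug 17, 2007 (Friday) is already a business day.
Final deadline: Aug 17, 2007.

Aug 17, 2007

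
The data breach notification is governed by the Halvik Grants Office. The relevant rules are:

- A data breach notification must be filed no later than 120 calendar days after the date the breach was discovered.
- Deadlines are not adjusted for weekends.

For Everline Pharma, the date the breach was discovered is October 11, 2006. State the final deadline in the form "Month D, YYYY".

From October 11, 2006, 120 calendar days later is February 8, 2007.
February 8, 2007 is a Thursday; no weekend or holiday adjustment applies.
Final deadline: February 8, 2007.

February 8, 2007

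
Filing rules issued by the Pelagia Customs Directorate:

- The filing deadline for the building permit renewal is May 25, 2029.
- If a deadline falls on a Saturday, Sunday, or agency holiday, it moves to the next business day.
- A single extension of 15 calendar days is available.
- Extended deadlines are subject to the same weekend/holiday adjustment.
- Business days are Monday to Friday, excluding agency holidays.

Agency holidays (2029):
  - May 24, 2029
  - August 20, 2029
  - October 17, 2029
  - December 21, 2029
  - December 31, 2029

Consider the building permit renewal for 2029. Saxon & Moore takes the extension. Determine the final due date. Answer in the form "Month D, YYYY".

The stated deadline is May 25, 2029.
May 25, 2029 (Friday) is already a business day.
With the 15-day extension, May 25, 2029 becomes June 9, 2029.
June 9, 2029 is a Saturday, so it moves to the next business day, June 11, 2029 (Monday).
The final due date is June 11, 2029.

June 11, 2029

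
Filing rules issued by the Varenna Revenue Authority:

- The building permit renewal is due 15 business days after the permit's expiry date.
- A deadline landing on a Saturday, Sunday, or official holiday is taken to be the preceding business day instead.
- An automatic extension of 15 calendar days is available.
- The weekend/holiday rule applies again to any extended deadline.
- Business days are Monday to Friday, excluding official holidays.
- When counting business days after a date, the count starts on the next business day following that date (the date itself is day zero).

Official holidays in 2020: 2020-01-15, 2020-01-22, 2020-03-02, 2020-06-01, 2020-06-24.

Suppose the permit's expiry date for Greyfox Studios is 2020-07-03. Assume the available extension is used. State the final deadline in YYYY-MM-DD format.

Starting the day after 2020-07-03 and counting 15 business days lands on 2020-07-24.
2020-07-24 is a Friday and not a listed holiday, so it stands.
With the 15-day extension, 2020-07-24 becomes 2020-08-08.
Because 2020-08-08 is a Saturday, the deadline becomes 2020-08-07 (Friday).
So the filing is due 2020-08-07.

2020-08-07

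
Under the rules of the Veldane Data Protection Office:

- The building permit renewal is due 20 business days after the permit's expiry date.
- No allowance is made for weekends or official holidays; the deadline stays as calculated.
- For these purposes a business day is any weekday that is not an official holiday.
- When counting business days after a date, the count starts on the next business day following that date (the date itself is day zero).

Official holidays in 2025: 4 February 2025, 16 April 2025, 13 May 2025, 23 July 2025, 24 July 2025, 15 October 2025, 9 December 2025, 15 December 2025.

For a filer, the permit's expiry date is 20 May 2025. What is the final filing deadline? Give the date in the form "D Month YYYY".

Starting the day after 20 May 2025 and counting 20 business days lands on 17 June 2025.
17 June 2025 falls on a Tuesday. The rules make no weekend/holiday allowance, so it remains 17 June 2025.
The final due date is 17 June 2025.

17 June 2025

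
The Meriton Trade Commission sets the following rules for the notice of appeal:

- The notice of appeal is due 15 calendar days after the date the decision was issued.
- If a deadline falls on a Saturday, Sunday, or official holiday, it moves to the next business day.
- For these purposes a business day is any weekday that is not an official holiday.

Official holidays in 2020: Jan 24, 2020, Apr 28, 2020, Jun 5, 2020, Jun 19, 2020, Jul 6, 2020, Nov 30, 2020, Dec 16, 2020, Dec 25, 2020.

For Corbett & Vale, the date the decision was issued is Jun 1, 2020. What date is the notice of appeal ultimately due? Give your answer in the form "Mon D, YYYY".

15 calendar days after Jun 1, 2020 is Jun 16, 2020.
Jun 16, 2020 (Tuesday) is already a business day.
Final deadline: Jun 16, 2020.

Jun 16, 2020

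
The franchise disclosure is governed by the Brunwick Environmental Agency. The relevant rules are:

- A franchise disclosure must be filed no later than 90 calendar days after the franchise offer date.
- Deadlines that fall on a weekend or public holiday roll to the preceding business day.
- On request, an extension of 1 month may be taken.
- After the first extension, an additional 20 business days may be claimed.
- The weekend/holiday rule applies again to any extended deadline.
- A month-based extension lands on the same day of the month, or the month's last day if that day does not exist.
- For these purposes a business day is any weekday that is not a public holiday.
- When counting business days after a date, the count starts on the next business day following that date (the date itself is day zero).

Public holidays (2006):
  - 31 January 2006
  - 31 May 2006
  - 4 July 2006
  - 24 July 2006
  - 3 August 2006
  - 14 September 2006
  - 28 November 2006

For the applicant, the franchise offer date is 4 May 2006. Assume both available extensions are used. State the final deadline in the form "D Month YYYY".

90 calendar days after 4 May 2006 is 2 August 2006.
2 August 2006 (Wednesday) is already a business day.
The 1 month extension carries 2 August 2006 to 2 September 2006.
2 September 2006 is a Saturday, so it moves to the preceding business day, 1 September 2006 (Friday).
Counting 20 further business days from 1 September 2006 reaches 2 October 2006.
2 October 2006 falls on a Monday, which is a business day, so no adjustment is needed.
Deadline: 2 October 2006.

2 October 2006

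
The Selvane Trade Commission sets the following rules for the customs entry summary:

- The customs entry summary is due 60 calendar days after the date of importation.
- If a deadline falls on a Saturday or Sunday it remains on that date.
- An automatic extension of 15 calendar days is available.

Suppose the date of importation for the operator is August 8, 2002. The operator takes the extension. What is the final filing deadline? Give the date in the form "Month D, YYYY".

60 calendar days after August 8, 2002 is October 7, 2002.
October 7, 2002 is a Monday; no weekend or holiday adjustment applies.
Applying the 15-calendar-day extension: October 7, 2002 + 15 days = October 22, 2002.
No adjustment is made for weekends or holidays, so October 22, 2002 stands.
The final due date is October 22, 2002.

October 22, 2002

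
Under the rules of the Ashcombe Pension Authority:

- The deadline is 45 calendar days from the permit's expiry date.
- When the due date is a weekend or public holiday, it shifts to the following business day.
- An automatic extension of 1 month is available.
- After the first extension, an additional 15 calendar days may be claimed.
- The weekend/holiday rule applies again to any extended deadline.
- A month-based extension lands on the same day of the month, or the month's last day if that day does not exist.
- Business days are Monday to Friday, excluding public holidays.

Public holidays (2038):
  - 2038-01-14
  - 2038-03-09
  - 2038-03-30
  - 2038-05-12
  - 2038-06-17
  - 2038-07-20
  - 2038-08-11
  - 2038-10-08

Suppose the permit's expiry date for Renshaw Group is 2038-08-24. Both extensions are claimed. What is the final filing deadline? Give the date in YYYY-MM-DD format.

From 2038-08-24, 45 calendar days later is 2038-10-08.
Because 2038-10-08 is a listed holiday, the deadline becomes 2038-10-11 (Monday).
The 1 month extension carries 2038-10-11 to 2038-11-11.
2038-11-11 falls on a Thursday, which is a business day, so no adjustment is needed.
Add the 15 calendar-day extension to 2038-11-11: 2038-11-26.
2038-11-26 is a Friday and not a listed holiday, so it stands.
So the filing is due 2038-11-26.

2038-11-26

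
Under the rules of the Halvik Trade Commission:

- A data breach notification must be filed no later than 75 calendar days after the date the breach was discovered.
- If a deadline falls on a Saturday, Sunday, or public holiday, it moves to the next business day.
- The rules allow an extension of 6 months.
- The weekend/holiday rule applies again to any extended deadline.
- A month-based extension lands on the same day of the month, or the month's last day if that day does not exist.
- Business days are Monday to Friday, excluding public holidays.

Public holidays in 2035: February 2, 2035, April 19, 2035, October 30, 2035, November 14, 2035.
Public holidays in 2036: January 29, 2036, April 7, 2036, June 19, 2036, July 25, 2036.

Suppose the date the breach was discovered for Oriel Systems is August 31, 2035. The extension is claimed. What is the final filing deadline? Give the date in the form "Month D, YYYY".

May 15, 2036

75 calendar days after August 31, 2035 is November 14, 2035.
November 14, 2035 is a listed holiday; the next business day is November 15, 2035 (Thursday).
Applying the 6 months extension: 6 months after November 15, 2035 is May 15, 2036.
Since May 15, 2036 is a Thursday and not a holiday, the date is unchanged.
Deadline: May 15, 2036.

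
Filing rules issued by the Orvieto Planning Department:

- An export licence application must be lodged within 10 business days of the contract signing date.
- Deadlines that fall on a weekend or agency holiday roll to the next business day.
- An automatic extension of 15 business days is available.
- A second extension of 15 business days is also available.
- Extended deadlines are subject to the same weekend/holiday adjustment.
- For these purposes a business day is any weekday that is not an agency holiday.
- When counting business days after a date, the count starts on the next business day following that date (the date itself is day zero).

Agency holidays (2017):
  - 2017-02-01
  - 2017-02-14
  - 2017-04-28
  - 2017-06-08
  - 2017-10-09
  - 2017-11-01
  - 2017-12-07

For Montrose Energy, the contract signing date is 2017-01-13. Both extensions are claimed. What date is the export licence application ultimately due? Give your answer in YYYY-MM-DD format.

2017-03-14

10 business days after 2017-01-13, excluding weekends and holidays, is 2017-01-27.
2017-01-27 (Friday) is already a business day.
The 15-business-day extension runs from 2017-01-27 to 2017-02-21.
2017-02-21 falls on a Tuesday, which is a business day, so no adjustment is needed.
Counting 15 further business days from 2017-02-21 reaches 2017-03-14.
2017-03-14 is a Tuesday and not a listed holiday, so it stands.
Final deadline: 2017-03-14.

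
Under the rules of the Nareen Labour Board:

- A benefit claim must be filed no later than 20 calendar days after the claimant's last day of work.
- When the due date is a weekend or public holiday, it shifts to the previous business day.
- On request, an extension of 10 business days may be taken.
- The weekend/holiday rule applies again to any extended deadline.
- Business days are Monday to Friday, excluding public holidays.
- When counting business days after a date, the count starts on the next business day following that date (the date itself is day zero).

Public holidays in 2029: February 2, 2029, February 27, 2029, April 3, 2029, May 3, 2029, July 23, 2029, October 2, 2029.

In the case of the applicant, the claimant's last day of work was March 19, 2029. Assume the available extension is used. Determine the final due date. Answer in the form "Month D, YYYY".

April 20, 2029

From March 19, 2029, 20 calendar days later is April 8, 2029.
April 8, 2029 falls on a Sunday. Rolling to the preceding business day gives April 6, 2029, a Friday.
Applying the 10-business-day extension: 10 business days after April 6, 2029 is April 20, 2029.
April 20, 2029 falls on a Friday, which is a business day, so no adjustment is needed.
Deadline: April 20, 2029.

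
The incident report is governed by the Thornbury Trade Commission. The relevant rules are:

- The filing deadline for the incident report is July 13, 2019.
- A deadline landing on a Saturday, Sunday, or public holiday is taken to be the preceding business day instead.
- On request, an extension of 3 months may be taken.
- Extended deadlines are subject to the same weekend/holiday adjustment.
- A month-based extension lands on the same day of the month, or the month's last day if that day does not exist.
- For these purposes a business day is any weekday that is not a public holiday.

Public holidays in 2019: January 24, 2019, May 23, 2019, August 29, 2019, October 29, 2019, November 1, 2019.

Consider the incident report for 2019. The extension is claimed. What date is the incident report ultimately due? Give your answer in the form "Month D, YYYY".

The statutory due date is July 13, 2019.
July 13, 2019 is a Saturday; the preceding business day is July 12, 2019 (Friday).
Applying the 3 months extension: 3 months after July 12, 2019 is October 12, 2019.
October 12, 2019 falls on a Saturday. Rolling to the preceding business day gives October 11, 2019, a Friday.
Deadline: October 11, 2019.

October 11, 2019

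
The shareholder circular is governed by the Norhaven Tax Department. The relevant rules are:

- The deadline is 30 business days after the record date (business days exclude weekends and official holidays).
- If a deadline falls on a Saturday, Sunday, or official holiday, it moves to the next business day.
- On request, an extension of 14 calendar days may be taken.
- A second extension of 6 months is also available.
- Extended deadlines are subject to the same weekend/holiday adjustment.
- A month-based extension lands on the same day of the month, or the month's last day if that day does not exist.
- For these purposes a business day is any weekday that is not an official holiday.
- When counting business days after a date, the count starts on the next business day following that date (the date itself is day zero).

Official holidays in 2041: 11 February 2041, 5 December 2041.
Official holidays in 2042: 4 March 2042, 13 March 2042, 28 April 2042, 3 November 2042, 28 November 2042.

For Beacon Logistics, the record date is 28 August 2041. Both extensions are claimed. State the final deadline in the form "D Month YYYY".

30 business days after 28 August 2041, excluding weekends and holidays, is 9 October 2041.
Since 9 October 2041 is a Wednesday and not a holiday, the date is unchanged.
With the 14-day extension, 9 October 2041 becomes 23 October 2041.
23 October 2041 (Wednesday) is already a business day.
The 6 months extension carries 23 October 2041 to 23 April 2042.
23 April 2042 (Wednesday) is already a business day.
Deadline: 23 April 2042.

23 April 2042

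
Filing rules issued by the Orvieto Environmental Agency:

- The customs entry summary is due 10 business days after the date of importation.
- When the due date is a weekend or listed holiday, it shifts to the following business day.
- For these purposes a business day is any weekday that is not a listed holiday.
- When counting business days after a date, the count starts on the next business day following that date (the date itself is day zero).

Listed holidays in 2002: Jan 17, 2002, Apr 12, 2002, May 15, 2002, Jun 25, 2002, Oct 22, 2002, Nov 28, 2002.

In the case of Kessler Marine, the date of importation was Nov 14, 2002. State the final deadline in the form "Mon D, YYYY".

Nov 29, 2002

Counting 10 business days after Nov 14, 2002 (skipping weekends and listed holidays) reaches Nov 29, 2002.
Nov 29, 2002 (Friday) is already a business day.
So the filing is due Nov 29, 2002.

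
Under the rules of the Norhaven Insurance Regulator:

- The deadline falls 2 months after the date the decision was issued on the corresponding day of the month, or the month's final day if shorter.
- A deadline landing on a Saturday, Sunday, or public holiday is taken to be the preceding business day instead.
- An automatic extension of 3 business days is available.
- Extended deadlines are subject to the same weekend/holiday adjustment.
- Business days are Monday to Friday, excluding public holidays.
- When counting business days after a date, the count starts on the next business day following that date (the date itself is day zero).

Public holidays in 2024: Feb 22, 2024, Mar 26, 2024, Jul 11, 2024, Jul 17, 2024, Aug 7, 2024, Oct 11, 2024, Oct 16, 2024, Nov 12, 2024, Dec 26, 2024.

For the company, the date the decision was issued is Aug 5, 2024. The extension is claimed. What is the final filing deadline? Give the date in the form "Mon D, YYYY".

Oct 9, 2024

Moving 2 months forward from Aug 5, 2024 on the corresponding day gives Oct 5, 2024.
Oct 5, 2024 is a Saturday; the preceding business day is Oct 4, 2024 (Friday).
Counting 3 further business days from Oct 4, 2024 reaches Oct 9, 2024.
Oct 9, 2024 is a Wednesday and not a listed holiday, so it stands.
Deadline: Oct 9, 2024.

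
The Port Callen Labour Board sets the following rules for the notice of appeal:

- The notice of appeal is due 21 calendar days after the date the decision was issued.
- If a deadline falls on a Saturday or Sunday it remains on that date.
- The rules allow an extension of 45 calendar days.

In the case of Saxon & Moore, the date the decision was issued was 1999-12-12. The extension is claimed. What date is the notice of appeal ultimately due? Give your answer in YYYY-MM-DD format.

2000-02-16

Adding 21 calendar days to 1999-12-12 gives 2000-01-02.
2000-01-02 is a Sunday; no weekend or holiday adjustment applies.
The 45-calendar-day extension moves the deadline from 2000-01-02 to 2000-02-16.
2000-02-16 falls on a Wednesday. The rules make no weekend/holiday allowance, so it remains 2000-02-16.
The final due date is 2000-02-16.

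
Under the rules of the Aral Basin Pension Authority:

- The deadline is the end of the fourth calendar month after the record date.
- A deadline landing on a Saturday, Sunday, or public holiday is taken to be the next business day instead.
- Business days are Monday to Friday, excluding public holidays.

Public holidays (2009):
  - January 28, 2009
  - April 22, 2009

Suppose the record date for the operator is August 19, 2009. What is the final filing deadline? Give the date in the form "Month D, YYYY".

4 months after August 19, 2009 falls in December 2009; the last day of that month is December 31, 2009.
December 31, 2009 is a Thursday and not a listed holiday, so it stands.
So the filing is due December 31, 2009.

December 31, 2009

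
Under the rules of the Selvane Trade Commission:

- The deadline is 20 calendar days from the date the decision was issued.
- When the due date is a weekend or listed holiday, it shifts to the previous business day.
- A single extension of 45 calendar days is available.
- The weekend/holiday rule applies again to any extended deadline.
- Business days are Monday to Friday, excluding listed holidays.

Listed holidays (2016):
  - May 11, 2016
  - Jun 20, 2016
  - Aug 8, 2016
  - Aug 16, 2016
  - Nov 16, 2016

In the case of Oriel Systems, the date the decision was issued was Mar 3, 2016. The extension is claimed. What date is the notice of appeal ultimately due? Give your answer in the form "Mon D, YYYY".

May 6, 2016

20 calendar days after Mar 3, 2016 is Mar 23, 2016.
Since Mar 23, 2016 is a Wednesday and not a holiday, the date is unchanged.
Applying the 45-calendar-day extension: Mar 23, 2016 + 45 days = May 7, 2016.
Because May 7, 2016 is a Saturday, the deadline becomes May 6, 2016 (Friday).
Final deadline: May 6, 2016.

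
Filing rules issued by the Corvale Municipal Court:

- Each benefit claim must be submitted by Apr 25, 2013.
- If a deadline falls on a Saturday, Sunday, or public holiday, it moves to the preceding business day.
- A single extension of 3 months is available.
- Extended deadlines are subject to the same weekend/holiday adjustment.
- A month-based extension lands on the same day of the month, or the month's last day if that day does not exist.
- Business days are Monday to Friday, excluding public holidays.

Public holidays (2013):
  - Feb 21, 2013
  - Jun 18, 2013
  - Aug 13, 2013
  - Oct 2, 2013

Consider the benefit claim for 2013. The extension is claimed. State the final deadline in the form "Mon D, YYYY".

The stated deadline is Apr 25, 2013.
Apr 25, 2013 falls on a Thursday, which is a business day, so no adjustment is needed.
The 3 months extension carries Apr 25, 2013 to Jul 25, 2013.
Jul 25, 2013 (Thursday) is already a business day.
Final deadline: Jul 25, 2013.

Jul 25, 2013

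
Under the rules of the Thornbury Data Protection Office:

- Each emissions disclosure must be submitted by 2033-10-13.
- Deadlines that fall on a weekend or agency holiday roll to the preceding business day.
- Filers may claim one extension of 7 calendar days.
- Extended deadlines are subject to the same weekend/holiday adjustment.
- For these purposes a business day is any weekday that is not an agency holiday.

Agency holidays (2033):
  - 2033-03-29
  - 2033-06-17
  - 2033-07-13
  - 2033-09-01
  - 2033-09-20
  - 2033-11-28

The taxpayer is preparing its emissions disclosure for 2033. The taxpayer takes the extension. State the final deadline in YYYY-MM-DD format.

2033-10-20

The stated deadline is 2033-10-13.
2033-10-13 (Thursday) is already a business day.
Applying the 7-calendar-day extension: 2033-10-13 + 7 days = 2033-10-20.
2033-10-20 (Thursday) is already a business day.
Final deadline: 2033-10-20.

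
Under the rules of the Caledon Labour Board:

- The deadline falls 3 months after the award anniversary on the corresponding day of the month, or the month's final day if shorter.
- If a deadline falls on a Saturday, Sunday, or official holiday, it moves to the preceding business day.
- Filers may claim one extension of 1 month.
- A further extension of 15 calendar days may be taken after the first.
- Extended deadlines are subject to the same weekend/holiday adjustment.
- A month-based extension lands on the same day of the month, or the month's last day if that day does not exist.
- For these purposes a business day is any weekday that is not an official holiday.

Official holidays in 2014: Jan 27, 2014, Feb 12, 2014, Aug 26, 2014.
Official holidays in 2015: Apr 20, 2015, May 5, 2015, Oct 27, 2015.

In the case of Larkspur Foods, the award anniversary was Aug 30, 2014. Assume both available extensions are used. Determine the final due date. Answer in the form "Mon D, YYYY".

3 months after Aug 30, 2014, on the same day of the month, is Nov 30, 2014.
Nov 30, 2014 is a Sunday; the preceding business day is Nov 28, 2014 (Friday).
Applying the 1 month extension: 1 month after Nov 28, 2014 is Dec 28, 2014.
Dec 28, 2014 is a Sunday; the preceding business day is Dec 26, 2014 (Friday).
The 15-calendar-day extension moves the deadline from Dec 26, 2014 to Jan 10, 2015.
Jan 10, 2015 is a Saturday, so it moves to the preceding business day, Jan 9, 2015 (Friday).
Final deadline: Jan 9, 2015.

Jan 9, 2015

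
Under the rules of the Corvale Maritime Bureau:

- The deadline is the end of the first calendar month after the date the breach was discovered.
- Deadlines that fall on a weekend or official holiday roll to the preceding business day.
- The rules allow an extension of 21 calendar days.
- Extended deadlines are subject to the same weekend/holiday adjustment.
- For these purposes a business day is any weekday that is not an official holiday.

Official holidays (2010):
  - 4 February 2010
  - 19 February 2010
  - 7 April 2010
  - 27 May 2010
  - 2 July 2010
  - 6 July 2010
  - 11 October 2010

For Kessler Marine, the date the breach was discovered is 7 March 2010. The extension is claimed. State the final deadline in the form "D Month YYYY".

1 month after 7 March 2010 falls in April 2010; the last day of that month is 30 April 2010.
30 April 2010 (Friday) is already a business day.
The 21-calendar-day extension moves the deadline from 30 April 2010 to 21 May 2010.
21 May 2010 is a Friday and not a listed holiday, so it stands.
Deadline: 21 May 2010.

21 May 2010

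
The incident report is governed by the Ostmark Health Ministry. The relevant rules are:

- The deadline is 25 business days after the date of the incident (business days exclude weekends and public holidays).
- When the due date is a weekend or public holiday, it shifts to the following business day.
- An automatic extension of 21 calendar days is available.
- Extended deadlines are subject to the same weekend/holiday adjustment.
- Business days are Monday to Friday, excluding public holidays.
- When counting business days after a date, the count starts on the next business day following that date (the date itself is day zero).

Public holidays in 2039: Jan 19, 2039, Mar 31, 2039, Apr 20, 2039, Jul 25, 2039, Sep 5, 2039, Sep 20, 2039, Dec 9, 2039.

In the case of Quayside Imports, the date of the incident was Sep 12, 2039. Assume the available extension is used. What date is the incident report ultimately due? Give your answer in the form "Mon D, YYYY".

Nov 8, 2039

Counting 25 business days after Sep 12, 2039 (skipping weekends and listed holidays) reaches Oct 18, 2039.
Oct 18, 2039 falls on a Tuesday, which is a business day, so no adjustment is needed.
With the 21-day extension, Oct 18, 2039 becomes Nov 8, 2039.
Nov 8, 2039 falls on a Tuesday, which is a business day, so no adjustment is needed.
Deadline: Nov 8, 2039.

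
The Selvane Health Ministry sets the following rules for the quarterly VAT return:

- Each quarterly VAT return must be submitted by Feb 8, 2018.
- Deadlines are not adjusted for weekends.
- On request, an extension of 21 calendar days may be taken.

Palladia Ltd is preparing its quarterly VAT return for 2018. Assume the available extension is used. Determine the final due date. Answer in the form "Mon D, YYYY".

The statutory due date is Feb 8, 2018.
Feb 8, 2018 is a Thursday; no weekend or holiday adjustment applies.
The 21-calendar-day extension moves the deadline from Feb 8, 2018 to Mar 1, 2018.
No adjustment is made for weekends or holidays, so Mar 1, 2018 stands.
So the filing is due Mar 1, 2018.

Mar 1, 2018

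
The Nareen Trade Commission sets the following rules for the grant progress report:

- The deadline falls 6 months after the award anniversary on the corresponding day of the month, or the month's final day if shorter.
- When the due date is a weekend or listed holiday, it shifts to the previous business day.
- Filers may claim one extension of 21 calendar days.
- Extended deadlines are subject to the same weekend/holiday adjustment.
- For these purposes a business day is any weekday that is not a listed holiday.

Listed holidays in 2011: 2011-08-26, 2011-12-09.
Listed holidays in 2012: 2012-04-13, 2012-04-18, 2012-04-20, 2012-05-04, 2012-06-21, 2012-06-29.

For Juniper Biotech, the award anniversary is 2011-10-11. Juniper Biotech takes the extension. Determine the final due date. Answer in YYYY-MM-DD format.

2012-05-02

Moving 6 months forward from 2011-10-11 on the corresponding day gives 2012-04-11.
2012-04-11 (Wednesday) is already a business day.
Add the 21 calendar-day extension to 2012-04-11: 2012-05-02.
2012-05-02 (Wednesday) is already a business day.
The final due date is 2012-05-02.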